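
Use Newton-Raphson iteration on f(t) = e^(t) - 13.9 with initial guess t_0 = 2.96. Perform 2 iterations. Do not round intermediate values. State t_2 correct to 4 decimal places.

f'(t) = e^(t)
t_0 = 2.960000: f = 5.397972, f' = 19.297972 → t_1 = 2.960000 - (5.397972)/(19.297972) = 2.680283
t_1 = 2.680283: f = 0.689221, f' = 14.589221 → t_2 = 2.680283 - (0.689221)/(14.589221) = 2.633041

2.6330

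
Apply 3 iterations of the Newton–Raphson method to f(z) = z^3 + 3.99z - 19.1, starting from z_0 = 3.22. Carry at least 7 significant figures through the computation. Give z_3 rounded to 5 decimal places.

2.18246

f'(z) = 3z^2 + 3.99
z_0 = 3.220000: f = 27.134048, f' = 35.095200 → z_1 = 3.220000 - (27.134048)/(35.095200) = 2.446844
z_1 = 2.446844: f = 5.312284, f' = 21.951144 → z_2 = 2.446844 - (5.312284)/(21.951144) = 2.204840
z_2 = 2.204840: f = 0.415735, f' = 18.573953 → z_3 = 2.204840 - (0.415735)/(18.573953) = 2.182457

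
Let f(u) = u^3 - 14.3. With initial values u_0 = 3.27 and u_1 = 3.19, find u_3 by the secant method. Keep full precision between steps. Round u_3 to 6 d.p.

2.472486

f(u_0) = 20.665783, f(u_1) = 18.161759
u_2 = 3.190000 - (18.161759)·(3.190000 - 3.270000)/(18.161759 - (20.665783)) = 2.609758; f(u_2) = 3.474629
u_3 = 2.609758 - (3.474629)·(2.609758 - 3.190000)/(3.474629 - (18.161759)) = 2.472486; f(u_3) = 0.814769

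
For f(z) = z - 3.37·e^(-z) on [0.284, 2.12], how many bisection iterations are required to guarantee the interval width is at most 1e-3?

Initial width b − a = 2.12 − 0.284 = 1.836000.
After n steps the width is (b−a)/2^n; need (b−a)/2^n ≤ 1e-3.
So n ≥ log₂(1.836000/1e-3) = log₂(1836.0000) ≈ 10.8424.
Hence n = 11.

11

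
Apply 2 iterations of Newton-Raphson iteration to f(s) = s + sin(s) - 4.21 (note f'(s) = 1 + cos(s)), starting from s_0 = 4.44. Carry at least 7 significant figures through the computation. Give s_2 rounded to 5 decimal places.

5.15017

s_0 = 4.440000: f = -0.733131, f' = 0.730967 → s_1 = 4.440000 - (-0.733131)/(0.730967) = 5.442961
s_1 = 5.442961: f = 0.488167, f' = 1.667295 → s_2 = 5.442961 - (0.488167)/(1.667295) = 5.150171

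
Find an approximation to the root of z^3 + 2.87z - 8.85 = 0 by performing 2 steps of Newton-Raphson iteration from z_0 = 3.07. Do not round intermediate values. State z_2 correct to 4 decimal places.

f'(z) = 3z^2 + 2.87
z_0 = 3.070000: f = 28.895343, f' = 31.144700 → z_1 = 3.070000 - (28.895343)/(31.144700) = 2.142223
z_1 = 2.142223: f = 7.129094, f' = 16.637355 → z_2 = 2.142223 - (7.129094)/(16.637355) = 1.713724

1.7137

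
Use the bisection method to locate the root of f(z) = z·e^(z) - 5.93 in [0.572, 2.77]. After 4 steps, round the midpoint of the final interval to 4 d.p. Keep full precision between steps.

1.4649

f(0.572000) = -4.916526, f(2.770000) = 38.275416 (opposite signs)
step 1: m = 1.671000, f(m) = 2.955513 > 0 → root in [0.572000, 1.671000]
step 2: m = 1.121500, f(m) = -2.487606 < 0 → root in [1.121500, 1.671000]
step 3: m = 1.396250, f(m) = -0.289120 < 0 → root in [1.396250, 1.671000]
step 4: m = 1.533625, f(m) = 1.178272 > 0 → root in [1.396250, 1.533625]
Midpoint of [1.396250, 1.533625] = 1.464938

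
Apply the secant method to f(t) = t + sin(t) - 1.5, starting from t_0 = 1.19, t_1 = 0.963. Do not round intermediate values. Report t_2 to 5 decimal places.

0.77031

f(t_0) = 0.618369, f(t_1) = 0.283908
t_2 = 0.963000 - (0.283908)·(0.963000 - 1.190000)/(0.283908 - (0.618369)) = 0.770310; f(t_2) = -0.033332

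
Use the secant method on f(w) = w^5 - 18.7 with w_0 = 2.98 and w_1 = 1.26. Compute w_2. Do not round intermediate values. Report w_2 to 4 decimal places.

1.3752

f(w_0) = 216.307282, f(w_1) = -15.524203
w_2 = 1.260000 - (-15.524203)·(1.260000 - 2.980000)/(-15.524203 - (216.307282)) = 1.375177; f(w_2) = -13.781951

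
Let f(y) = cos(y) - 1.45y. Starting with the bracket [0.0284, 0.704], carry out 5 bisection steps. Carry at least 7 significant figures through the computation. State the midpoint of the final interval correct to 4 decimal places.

0.5879

f(0.028400) = 0.958417, f(0.704000) = -0.258541 (opposite signs)
step 1: m = 0.366200, f(m) = 0.402705 > 0 → root in [0.366200, 0.704000]
step 2: m = 0.535100, f(m) = 0.084323 > 0 → root in [0.535100, 0.704000]
step 3: m = 0.619550, f(m) = -0.084208 < 0 → root in [0.535100, 0.619550]
step 4: m = 0.577325, f(m) = 0.000804 > 0 → root in [0.577325, 0.619550]
step 5: m = 0.598437, f(m) = -0.041518 < 0 → root in [0.577325, 0.598437]
Midpoint of [0.577325, 0.598437] = 0.587881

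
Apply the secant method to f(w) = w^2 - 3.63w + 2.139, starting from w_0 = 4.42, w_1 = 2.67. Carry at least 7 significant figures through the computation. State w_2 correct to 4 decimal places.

f(w_0) = 5.630800, f(w_1) = -0.424200
w_2 = 2.670000 - (-0.424200)·(2.670000 - 4.420000)/(-0.424200 - (5.630800)) = 2.792601; f(w_2) = -0.199521

2.7926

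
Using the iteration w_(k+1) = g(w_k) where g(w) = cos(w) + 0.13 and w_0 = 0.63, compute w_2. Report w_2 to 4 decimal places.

w_1 = g(0.630000) = 0.938028
w_2 = g(0.938028) = 0.721380

0.7214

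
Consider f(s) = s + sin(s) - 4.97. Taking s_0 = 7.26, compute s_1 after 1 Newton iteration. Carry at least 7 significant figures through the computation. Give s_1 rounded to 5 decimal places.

5.26039

Newton update: s ← s − f(s)/f'(s).
f'(s) = 1 + cos(s)
s_0 = 7.260000: f = 3.118719, f' = 1.559665 → s_1 = 7.260000 - (3.118719)/(1.559665) = 5.260392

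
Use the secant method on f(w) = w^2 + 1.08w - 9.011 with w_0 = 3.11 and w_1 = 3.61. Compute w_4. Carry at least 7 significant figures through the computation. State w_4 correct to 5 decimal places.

2.51019

Secant update: w_(k+1) = w_k − f(w_k)·(w_k − w_(k-1))/(f(w_k) − f(w_(k-1))).
f(w_0) = 4.019900, f(w_1) = 7.919900
w_2 = 3.610000 - (7.919900)·(3.610000 - 3.110000)/(7.919900 - (4.019900)) = 2.594628; f(w_2) = 0.523294
w_3 = 2.594628 - (0.523294)·(2.594628 - 3.610000)/(0.523294 - (7.919900)) = 2.522793; f(w_3) = 0.078100
w_4 = 2.522793 - (0.078100)·(2.522793 - 2.594628)/(0.078100 - (0.523294)) = 2.510191; f(w_4) = 0.001064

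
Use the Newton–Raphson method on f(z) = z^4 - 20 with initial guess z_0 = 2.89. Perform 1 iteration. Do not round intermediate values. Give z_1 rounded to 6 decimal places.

2.374646

f'(z) = 4z^3
z_0 = 2.890000: f = 49.757574, f' = 96.550276 → z_1 = 2.890000 - (49.757574)/(96.550276) = 2.374646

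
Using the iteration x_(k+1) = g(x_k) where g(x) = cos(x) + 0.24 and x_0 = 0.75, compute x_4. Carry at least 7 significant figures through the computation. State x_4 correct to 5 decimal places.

x_1 = g(0.750000) = 0.971689
x_2 = g(0.971689) = 0.803906
x_3 = g(0.803906) = 0.933900
x_4 = g(0.933900) = 0.834703

0.83470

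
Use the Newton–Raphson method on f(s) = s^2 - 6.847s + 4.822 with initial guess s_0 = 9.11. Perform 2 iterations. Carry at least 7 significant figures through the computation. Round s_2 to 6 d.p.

f'(s) = 2s - 6.847
s_0 = 9.110000: f = 25.437930, f' = 11.373000 → s_1 = 9.110000 - (25.437930)/(11.373000) = 6.873305
s_1 = 6.873305: f = 5.002804, f' = 6.899610 → s_2 = 6.873305 - (5.002804)/(6.899610) = 6.148220

6.148220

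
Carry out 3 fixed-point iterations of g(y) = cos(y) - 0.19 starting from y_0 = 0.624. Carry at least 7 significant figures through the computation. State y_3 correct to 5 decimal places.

0.62214

y_1 = g(0.624000) = 0.621548
y_2 = g(0.621548) = 0.622978
y_3 = g(0.622978) = 0.622144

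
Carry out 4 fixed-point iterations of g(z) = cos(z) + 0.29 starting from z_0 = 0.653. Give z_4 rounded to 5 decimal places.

z_1 = g(0.653000) = 1.084265
z_2 = g(1.084265) = 0.757563
z_3 = g(0.757563) = 1.016513
z_4 = g(1.016513) = 0.816334

0.81633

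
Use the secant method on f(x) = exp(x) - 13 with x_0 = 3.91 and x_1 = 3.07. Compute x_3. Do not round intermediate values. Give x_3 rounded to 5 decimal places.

2.62120

Secant update: x_(k+1) = x_k − f(x_k)·(x_k − x_(k-1))/(f(x_k) − f(x_(k-1))).
f(x_0) = 36.898952, f(x_1) = 8.541903
x_2 = 3.070000 - (8.541903)·(3.070000 - 3.910000)/(8.541903 - (36.898952)) = 2.816970; f(x_2) = 3.726085
x_3 = 2.816970 - (3.726085)·(2.816970 - 3.070000)/(3.726085 - (8.541903)) = 2.621195; f(x_3) = 0.752150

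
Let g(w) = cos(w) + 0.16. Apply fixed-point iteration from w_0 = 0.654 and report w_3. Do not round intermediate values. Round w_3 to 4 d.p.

0.8993

w_1 = g(0.654000) = 0.953657
w_2 = g(0.953657) = 0.738705
w_3 = g(0.738705) = 0.899341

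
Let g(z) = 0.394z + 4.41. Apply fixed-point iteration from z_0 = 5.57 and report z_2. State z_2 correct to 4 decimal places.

7.0122

z_1 = g(5.570000) = 6.604580
z_2 = g(6.604580) = 7.012205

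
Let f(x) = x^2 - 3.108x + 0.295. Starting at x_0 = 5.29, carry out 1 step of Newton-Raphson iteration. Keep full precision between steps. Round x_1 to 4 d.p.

3.7057

f'(x) = 2x - 3.108
x_0 = 5.290000: f = 11.837780, f' = 7.472000 → x_1 = 5.290000 - (11.837780)/(7.472000) = 3.705715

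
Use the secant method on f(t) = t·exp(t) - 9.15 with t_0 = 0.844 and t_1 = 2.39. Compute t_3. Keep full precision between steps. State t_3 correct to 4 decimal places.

f(t_0) = -7.187151, f(t_1) = 16.933251
t_2 = 2.390000 - (16.933251)·(2.390000 - 0.844000)/(16.933251 - (-7.187151)) = 1.304661; f(t_2) = -4.340444
t_3 = 1.304661 - (-4.340444)·(1.304661 - 2.390000)/(-4.340444 - (16.933251)) = 1.526102; f(t_3) = -2.129616

1.5261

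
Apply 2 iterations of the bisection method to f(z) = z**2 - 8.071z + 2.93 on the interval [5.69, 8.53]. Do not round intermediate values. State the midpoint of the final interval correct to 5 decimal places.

7.46500

f(5.690000) = -10.617890, f(8.530000) = 6.845270 (opposite signs)
step 1: m = 7.110000, f(m) = -3.902710 < 0 → root in [7.110000, 8.530000]
step 2: m = 7.820000, f(m) = 0.967180 > 0 → root in [7.110000, 7.820000]
Midpoint of [7.110000, 7.820000] = 7.465000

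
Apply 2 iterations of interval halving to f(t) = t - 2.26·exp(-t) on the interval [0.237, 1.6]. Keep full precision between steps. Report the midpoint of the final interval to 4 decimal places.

f(0.237000) = -1.546120, f(1.600000) = 1.143714 (opposite signs)
step 1: m = 0.918500, f(m) = 0.016495 > 0 → root in [0.237000, 0.918500]
step 2: m = 0.577750, f(m) = -0.690471 < 0 → root in [0.577750, 0.918500]
Midpoint of [0.577750, 0.918500] = 0.748125

0.7481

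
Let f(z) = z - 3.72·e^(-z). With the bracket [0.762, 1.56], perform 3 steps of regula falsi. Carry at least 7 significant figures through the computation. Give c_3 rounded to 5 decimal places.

f(0.762000) = -0.974243, f(1.560000) = 0.778294
step 1: c = 1.205612, f(c) = 0.091439 > 0 → new bracket [0.762000, 1.205612]
step 2: c = 1.167548, f(c) = 0.010149 > 0 → new bracket [0.762000, 1.167548]
step 3: c = 1.163367, f(c) = 0.001118 > 0 → new bracket [0.762000, 1.163367]

1.16337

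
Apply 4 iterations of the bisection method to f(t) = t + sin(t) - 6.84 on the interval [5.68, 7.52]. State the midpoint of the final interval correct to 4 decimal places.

6.5425

f(5.680000) = -1.727269, f(7.520000) = 1.624745 (opposite signs)
step 1: m = 6.600000, f(m) = 0.071541 > 0 → root in [5.680000, 6.600000]
step 2: m = 6.140000, f(m) = -0.842697 < 0 → root in [6.140000, 6.600000]
step 3: m = 6.370000, f(m) = -0.383294 < 0 → root in [6.370000, 6.600000]
step 4: m = 6.485000, f(m) = -0.154552 < 0 → root in [6.485000, 6.600000]
Midpoint of [6.485000, 6.600000] = 6.542500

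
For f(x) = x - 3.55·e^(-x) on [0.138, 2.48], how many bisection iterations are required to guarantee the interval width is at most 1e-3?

12

Initial width b − a = 2.48 − 0.138 = 2.342000.
After n steps the width is (b−a)/2^n; need (b−a)/2^n ≤ 1e-3.
So n ≥ log₂(2.342000/1e-3) = log₂(2342.0000) ≈ 11.1935.
Hence n = 12.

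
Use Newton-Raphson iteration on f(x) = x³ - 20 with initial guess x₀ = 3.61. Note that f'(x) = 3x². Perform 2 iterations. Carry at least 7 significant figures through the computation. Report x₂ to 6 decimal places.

2.728320

x_0 = 3.610000: f = 27.045881, f' = 39.096300 → x_1 = 3.610000 - (27.045881)/(39.096300) = 2.918224
x_1 = 2.918224: f = 4.851688, f' = 25.548094 → x_2 = 2.918224 - (4.851688)/(25.548094) = 2.728320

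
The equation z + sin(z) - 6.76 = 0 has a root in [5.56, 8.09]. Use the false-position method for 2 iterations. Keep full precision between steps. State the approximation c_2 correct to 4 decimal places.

False-position update: c = (a·f(b) − b·f(a))/(f(b) − f(a)); replace the endpoint whose sign matches f(c).
f(5.560000) = -1.861776, f(8.090000) = 2.302277
step 1: c = 6.691180, f(c) = 0.327950 > 0 → new bracket [5.560000, 6.691180]
step 2: c = 6.521766, f(c) = -0.001910 < 0 → new bracket [6.521766, 6.691180]

6.5218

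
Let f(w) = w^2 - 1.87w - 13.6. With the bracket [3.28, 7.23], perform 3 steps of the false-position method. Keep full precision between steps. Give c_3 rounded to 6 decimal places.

f(3.280000) = -8.975200, f(7.230000) = 25.152800
step 1: c = 4.318796, f(c) = -3.024148 < 0 → new bracket [4.318796, 7.230000]
step 2: c = 4.631247, f(c) = -0.811982 < 0 → new bracket [4.631247, 7.230000]
step 3: c = 4.712516, f(c) = -0.204594 < 0 → new bracket [4.712516, 7.230000]

4.712516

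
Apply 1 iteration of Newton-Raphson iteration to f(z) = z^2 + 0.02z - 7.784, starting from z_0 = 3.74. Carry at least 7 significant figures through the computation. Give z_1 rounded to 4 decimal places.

f'(z) = 2z + 0.02
z_0 = 3.740000: f = 6.278400, f' = 7.500000 → z_1 = 3.740000 - (6.278400)/(7.500000) = 2.902880

2.9029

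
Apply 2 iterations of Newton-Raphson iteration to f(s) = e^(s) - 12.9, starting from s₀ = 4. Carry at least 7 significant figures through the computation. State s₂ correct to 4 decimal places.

Newton update: s ← s − f(s)/f'(s).
f'(s) = e^(s)
s_0 = 4.000000: f = 41.698150, f' = 54.598150 → s_1 = 4.000000 - (41.698150)/(54.598150) = 3.236272
s_1 = 3.236272: f = 12.538703, f' = 25.438703 → s_2 = 3.236272 - (12.538703)/(25.438703) = 2.743373

2.7434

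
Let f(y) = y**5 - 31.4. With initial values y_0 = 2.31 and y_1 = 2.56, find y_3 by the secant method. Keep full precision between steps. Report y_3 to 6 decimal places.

2.043330

f(y_0) = 34.374855, f(y_1) = 78.551163
y_2 = 2.560000 - (78.551163)·(2.560000 - 2.310000)/(78.551163 - (34.374855)) = 2.115468; f(y_2) = 10.967429
y_3 = 2.115468 - (10.967429)·(2.115468 - 2.560000)/(10.967429 - (78.551163)) = 2.043330; f(y_3) = 4.219847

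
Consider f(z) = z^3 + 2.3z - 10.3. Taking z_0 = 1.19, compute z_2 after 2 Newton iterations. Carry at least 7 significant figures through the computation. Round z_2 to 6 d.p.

1.853484

f'(z) = 3z^2 + 2.3
z_0 = 1.190000: f = -5.877841, f' = 6.548300 → z_1 = 1.190000 - (-5.877841)/(6.548300) = 2.087613
z_1 = 2.087613: f = 3.599599, f' = 15.374388 → z_2 = 2.087613 - (3.599599)/(15.374388) = 1.853484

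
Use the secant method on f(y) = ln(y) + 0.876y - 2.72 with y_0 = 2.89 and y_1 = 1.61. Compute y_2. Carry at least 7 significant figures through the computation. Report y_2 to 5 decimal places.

f(y_0) = 0.872897, f(y_1) = -0.833406
y_2 = 1.610000 - (-0.833406)·(1.610000 - 2.890000)/(-0.833406 - (0.872897)) = 2.235188; f(y_2) = 0.042350

2.23519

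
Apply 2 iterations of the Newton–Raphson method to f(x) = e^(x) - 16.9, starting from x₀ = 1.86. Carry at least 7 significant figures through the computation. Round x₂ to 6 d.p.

3.005885

f'(x) = e^(x)
x_0 = 1.860000: f = -10.476263, f' = 6.423737 → x_1 = 1.860000 - (-10.476263)/(6.423737) = 3.490867
x_1 = 3.490867: f = 15.914400, f' = 32.814400 → x_2 = 3.490867 - (15.914400)/(32.814400) = 3.005885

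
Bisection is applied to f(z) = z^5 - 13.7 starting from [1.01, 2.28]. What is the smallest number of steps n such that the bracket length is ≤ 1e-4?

Initial width b − a = 2.28 − 1.01 = 1.270000.
After n steps the width is (b−a)/2^n; need (b−a)/2^n ≤ 1e-4.
So n ≥ log₂(1.270000/1e-4) = log₂(12700.0000) ≈ 13.6325.
Hence n = 14.

14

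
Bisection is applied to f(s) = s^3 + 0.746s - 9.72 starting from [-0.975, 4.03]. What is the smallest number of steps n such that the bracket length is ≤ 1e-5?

Initial width b − a = 4.03 − -0.975 = 5.005000.
After n steps the width is (b−a)/2^n; need (b−a)/2^n ≤ 1e-5.
So n ≥ log₂(5.005000/1e-5) = log₂(500500.0000) ≈ 18.9330.
Hence n = 19.

19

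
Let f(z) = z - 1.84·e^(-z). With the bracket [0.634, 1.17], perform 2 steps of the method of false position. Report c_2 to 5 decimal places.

f(0.634000) = -0.342057, f(1.170000) = 0.598925
step 1: c = 0.828842, f(c) = 0.025581 > 0 → new bracket [0.634000, 0.828842]
step 2: c = 0.815284, f(c) = 0.001059 > 0 → new bracket [0.634000, 0.815284]

0.81528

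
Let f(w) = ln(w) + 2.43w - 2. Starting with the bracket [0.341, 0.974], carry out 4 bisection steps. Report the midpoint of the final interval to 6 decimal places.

f(0.341000) = -2.247243, f(0.974000) = 0.340476 (opposite signs)
step 1: m = 0.657500, f(m) = -0.821586 < 0 → root in [0.657500, 0.974000]
step 2: m = 0.815750, f(m) = -0.221375 < 0 → root in [0.815750, 0.974000]
step 3: m = 0.894875, f(m) = 0.063475 > 0 → root in [0.815750, 0.894875]
step 4: m = 0.855312, f(m) = -0.077879 < 0 → root in [0.855312, 0.894875]
Midpoint of [0.855312, 0.894875] = 0.875094

0.875094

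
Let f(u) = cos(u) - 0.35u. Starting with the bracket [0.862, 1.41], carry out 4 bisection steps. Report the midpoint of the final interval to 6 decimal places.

f(0.862000) = 0.349220, f(1.410000) = -0.333396 (opposite signs)
step 1: m = 1.136000, f(m) = 0.023626 > 0 → root in [1.136000, 1.410000]
step 2: m = 1.273000, f(m) = -0.152136 < 0 → root in [1.136000, 1.273000]
step 3: m = 1.204500, f(m) = -0.063415 < 0 → root in [1.136000, 1.204500]
step 4: m = 1.170250, f(m) = -0.019666 < 0 → root in [1.136000, 1.170250]
Midpoint of [1.136000, 1.170250] = 1.153125

1.153125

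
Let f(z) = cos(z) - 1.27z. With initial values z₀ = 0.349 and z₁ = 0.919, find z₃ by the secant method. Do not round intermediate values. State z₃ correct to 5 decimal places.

0.63331

f(z_0) = 0.496485, f(z_1) = -0.560515
z_2 = 0.919000 - (-0.560515)·(0.919000 - 0.349000)/(-0.560515 - (0.496485)) = 0.616736; f(z_2) = 0.032516
z_3 = 0.616736 - (0.032516)·(0.616736 - 0.919000)/(0.032516 - (-0.560515)) = 0.633309; f(z_3) = 0.001771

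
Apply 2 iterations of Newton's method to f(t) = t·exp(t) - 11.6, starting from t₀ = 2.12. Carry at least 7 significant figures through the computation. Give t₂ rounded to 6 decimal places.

1.842199

f'(t) = (t + 1)·exp(t)
t_0 = 2.120000: f = 6.062011, f' = 25.993149 → t_1 = 2.120000 - (6.062011)/(25.993149) = 1.886784
t_1 = 1.886784: f = 0.849223, f' = 19.047339 → t_2 = 1.886784 - (0.849223)/(19.047339) = 1.842199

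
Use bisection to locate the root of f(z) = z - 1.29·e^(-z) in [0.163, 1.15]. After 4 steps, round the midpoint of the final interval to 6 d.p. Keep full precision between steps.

f(0.163000) = -0.932973, f(1.150000) = 0.741539 (opposite signs)
step 1: m = 0.656500, f(m) = -0.012576 < 0 → root in [0.656500, 1.150000]
step 2: m = 0.903250, f(m) = 0.380477 > 0 → root in [0.656500, 0.903250]
step 3: m = 0.779875, f(m) = 0.188457 > 0 → root in [0.656500, 0.779875]
step 4: m = 0.718187, f(m) = 0.089138 > 0 → root in [0.656500, 0.718187]
Midpoint of [0.656500, 0.718187] = 0.687344

0.687344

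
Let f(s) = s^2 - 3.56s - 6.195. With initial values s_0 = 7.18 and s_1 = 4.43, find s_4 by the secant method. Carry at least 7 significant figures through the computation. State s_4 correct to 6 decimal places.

4.839794

Secant update: s_(k+1) = s_k − f(s_k)·(s_k − s_(k-1))/(f(s_k) − f(s_(k-1))).
f(s_0) = 19.796600, f(s_1) = -2.340900
s_2 = 4.430000 - (-2.340900)·(4.430000 - 7.180000)/(-2.340900 - (19.796600)) = 4.720795; f(s_2) = -0.715125
s_3 = 4.720795 - (-0.715125)·(4.720795 - 4.430000)/(-0.715125 - (-2.340900)) = 4.848706; f(s_3) = 0.053557
s_4 = 4.848706 - (0.053557)·(4.848706 - 4.720795)/(0.053557 - (-0.715125)) = 4.839794; f(s_4) = -0.001061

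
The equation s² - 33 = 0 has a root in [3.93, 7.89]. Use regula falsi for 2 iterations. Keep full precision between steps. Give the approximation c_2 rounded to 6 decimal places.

5.691454

f(3.930000) = -17.555100, f(7.890000) = 29.252100
step 1: c = 5.415203, f(c) = -3.675576 < 0 → new bracket [5.415203, 7.890000]
step 2: c = 5.691454, f(c) = -0.607351 < 0 → new bracket [5.691454, 7.890000]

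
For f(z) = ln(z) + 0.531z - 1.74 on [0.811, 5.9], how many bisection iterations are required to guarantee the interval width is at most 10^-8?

29

Initial width b − a = 5.9 − 0.811 = 5.089000.
After n steps the width is (b−a)/2^n; need (b−a)/2^n ≤ 10^-8.
So n ≥ log₂(5.089000/10^-8) = log₂(508900000.0000) ≈ 28.9228.
Hence n = 29.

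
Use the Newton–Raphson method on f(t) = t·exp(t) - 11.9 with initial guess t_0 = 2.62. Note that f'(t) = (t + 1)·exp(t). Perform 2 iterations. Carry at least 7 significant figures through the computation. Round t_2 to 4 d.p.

1.9030

t_0 = 2.620000: f = 24.087596, f' = 49.723319 → t_1 = 2.620000 - (24.087596)/(49.723319) = 2.135567
t_1 = 2.135567: f = 6.170844, f' = 26.532690 → t_2 = 2.135567 - (6.170844)/(26.532690) = 1.902992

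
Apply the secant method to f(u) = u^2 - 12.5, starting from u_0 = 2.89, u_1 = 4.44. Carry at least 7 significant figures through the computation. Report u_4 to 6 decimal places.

f(u_0) = -4.147900, f(u_1) = 7.213600
u_2 = 4.440000 - (7.213600)·(4.440000 - 2.890000)/(7.213600 - (-4.147900)) = 3.455880; f(u_2) = -0.556894
u_3 = 3.455880 - (-0.556894)·(3.455880 - 4.440000)/(-0.556894 - (7.213600)) = 3.526410; f(u_3) = -0.064435
u_4 = 3.526410 - (-0.064435)·(3.526410 - 3.455880)/(-0.064435 - (-0.556894)) = 3.535638; f(u_4) = 0.000736

3.535638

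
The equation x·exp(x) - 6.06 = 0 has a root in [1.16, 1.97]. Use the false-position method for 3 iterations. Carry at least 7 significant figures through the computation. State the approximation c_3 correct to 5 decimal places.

f(1.160000) = -2.359677, f(1.970000) = 8.066233
step 1: c = 1.343326, f(c) = -0.912690 < 0 → new bracket [1.343326, 1.970000]
step 2: c = 1.407026, f(c) = -0.313998 < 0 → new bracket [1.407026, 1.970000]
step 3: c = 1.428120, f(c) = -0.103524 < 0 → new bracket [1.428120, 1.970000]

1.42812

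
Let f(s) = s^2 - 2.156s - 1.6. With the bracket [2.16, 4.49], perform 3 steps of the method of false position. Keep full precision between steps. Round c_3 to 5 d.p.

2.71137

False-position update: c = (a·f(b) − b·f(a))/(f(b) − f(a)); replace the endpoint whose sign matches f(c).
f(2.160000) = -1.591360, f(4.490000) = 8.879660
step 1: c = 2.514108, f(c) = -0.699679 < 0 → new bracket [2.514108, 4.490000]
step 2: c = 2.658428, f(c) = -0.264332 < 0 → new bracket [2.658428, 4.490000]
step 3: c = 2.711374, f(c) = -0.094172 < 0 → new bracket [2.711374, 4.490000]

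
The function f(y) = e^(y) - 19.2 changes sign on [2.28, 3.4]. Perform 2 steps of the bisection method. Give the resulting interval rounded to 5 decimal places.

f(2.280000) = -9.423320, f(3.400000) = 10.764100 (opposite signs)
step 1: m = 2.840000, f(m) = -2.084234 < 0 → root in [2.840000, 3.400000]
step 2: m = 3.120000, f(m) = 3.446380 > 0 → root in [2.840000, 3.120000]

[2.84000, 3.12000]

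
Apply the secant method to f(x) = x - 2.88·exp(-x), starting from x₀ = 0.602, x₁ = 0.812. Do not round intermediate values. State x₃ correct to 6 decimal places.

1.027730

f(x_0) = -0.975420, f(x_1) = -0.466631
x_2 = 0.812000 - (-0.466631)·(0.812000 - 0.602000)/(-0.466631 - (-0.975420)) = 1.004600; f(x_2) = -0.050030
x_3 = 1.004600 - (-0.050030)·(1.004600 - 0.812000)/(-0.050030 - (-0.466631)) = 1.027730; f(x_3) = -0.002787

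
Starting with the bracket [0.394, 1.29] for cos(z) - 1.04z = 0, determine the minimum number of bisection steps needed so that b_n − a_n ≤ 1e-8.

27

Initial width b − a = 1.29 − 0.394 = 0.896000.
After n steps the width is (b−a)/2^n; need (b−a)/2^n ≤ 1e-8.
So n ≥ log₂(0.896000/1e-8) = log₂(89600000.0000) ≈ 26.4170.
Hence n = 27.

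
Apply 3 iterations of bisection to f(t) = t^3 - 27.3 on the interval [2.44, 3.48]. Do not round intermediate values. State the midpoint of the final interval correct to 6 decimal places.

3.025000

f(2.440000) = -12.773216, f(3.480000) = 14.844192 (opposite signs)
step 1: m = 2.960000, f(m) = -1.365664 < 0 → root in [2.960000, 3.480000]
step 2: m = 3.220000, f(m) = 6.086248 > 0 → root in [2.960000, 3.220000]
step 3: m = 3.090000, f(m) = 2.203629 > 0 → root in [2.960000, 3.090000]
Midpoint of [2.960000, 3.090000] = 3.025000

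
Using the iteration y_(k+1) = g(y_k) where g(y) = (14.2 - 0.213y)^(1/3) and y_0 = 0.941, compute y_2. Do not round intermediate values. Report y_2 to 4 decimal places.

y_1 = g(0.941000) = 2.410117
y_2 = g(2.410117) = 2.392025

2.3920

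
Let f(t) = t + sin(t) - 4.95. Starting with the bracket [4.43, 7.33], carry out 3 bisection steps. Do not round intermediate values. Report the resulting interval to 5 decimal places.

f(4.430000) = -1.480392, f(7.330000) = 3.245834 (opposite signs)
step 1: m = 5.880000, f(m) = 0.537650 > 0 → root in [4.430000, 5.880000]
step 2: m = 5.155000, f(m) = -0.698636 < 0 → root in [5.155000, 5.880000]
step 3: m = 5.517500, f(m) = -0.125531 < 0 → root in [5.517500, 5.880000]

[5.51750, 5.88000]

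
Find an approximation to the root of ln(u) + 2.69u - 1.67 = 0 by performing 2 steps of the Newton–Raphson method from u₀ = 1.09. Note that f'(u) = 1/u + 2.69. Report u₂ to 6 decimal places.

u_0 = 1.090000: f = 1.348278, f' = 3.607431 → u_1 = 1.090000 - (1.348278)/(3.607431) = 0.716250
u_1 = 0.716250: f = -0.077014, f' = 4.086161 → u_2 = 0.716250 - (-0.077014)/(4.086161) = 0.735097

0.735097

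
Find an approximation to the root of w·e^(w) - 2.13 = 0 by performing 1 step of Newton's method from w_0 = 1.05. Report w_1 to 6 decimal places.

f'(w) = (w + 1)·e^(w)
w_0 = 1.050000: f = 0.870534, f' = 5.858185 → w_1 = 1.050000 - (0.870534)/(5.858185) = 0.901399

0.901399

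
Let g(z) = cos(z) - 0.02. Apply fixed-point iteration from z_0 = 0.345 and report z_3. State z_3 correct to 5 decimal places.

z_1 = g(0.345000) = 0.921075
z_2 = g(0.921075) = 0.584964
z_3 = g(0.584964) = 0.813732

0.81373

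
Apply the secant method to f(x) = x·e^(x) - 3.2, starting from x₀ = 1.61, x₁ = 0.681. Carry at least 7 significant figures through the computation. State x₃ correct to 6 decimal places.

1.134584

f(x_0) = 4.854526, f(x_1) = -1.854444
x_2 = 0.681000 - (-1.854444)·(0.681000 - 1.610000)/(-1.854444 - (4.854526)) = 0.937787; f(x_2) = -0.804588
x_3 = 0.937787 - (-0.804588)·(0.937787 - 0.681000)/(-0.804588 - (-1.854444)) = 1.134584; f(x_3) = 0.328418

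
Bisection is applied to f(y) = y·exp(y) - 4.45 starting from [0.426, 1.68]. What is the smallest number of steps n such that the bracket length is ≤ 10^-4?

Initial width b − a = 1.68 − 0.426 = 1.254000.
After n steps the width is (b−a)/2^n; need (b−a)/2^n ≤ 10^-4.
So n ≥ log₂(1.254000/10^-4) = log₂(12540.0000) ≈ 13.6142.
Hence n = 14.

14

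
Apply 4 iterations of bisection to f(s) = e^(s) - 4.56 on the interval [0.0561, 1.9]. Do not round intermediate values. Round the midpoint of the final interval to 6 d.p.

f(0.056100) = -3.502297, f(1.900000) = 2.125894 (opposite signs)
step 1: m = 0.978050, f(m) = -1.900734 < 0 → root in [0.978050, 1.900000]
step 2: m = 1.439025, f(m) = -0.343417 < 0 → root in [1.439025, 1.900000]
step 3: m = 1.669512, f(m) = 0.749579 > 0 → root in [1.439025, 1.669512]
step 4: m = 1.554269, f(m) = 0.171625 > 0 → root in [1.439025, 1.554269]
Midpoint of [1.439025, 1.554269] = 1.496647

1.496647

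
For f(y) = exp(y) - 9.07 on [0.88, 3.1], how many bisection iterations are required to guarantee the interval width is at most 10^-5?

Initial width b − a = 3.1 − 0.88 = 2.220000.
After n steps the width is (b−a)/2^n; need (b−a)/2^n ≤ 10^-5.
So n ≥ log₂(2.220000/10^-5) = log₂(222000.0000) ≈ 17.7602.
Hence n = 18.

18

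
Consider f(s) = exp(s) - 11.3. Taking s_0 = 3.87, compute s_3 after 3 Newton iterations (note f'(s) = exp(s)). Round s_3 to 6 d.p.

2.441257

s_0 = 3.870000: f = 36.642386, f' = 47.942386 → s_1 = 3.870000 - (36.642386)/(47.942386) = 3.105700
s_1 = 3.105700: f = 11.024831, f' = 22.324831 → s_2 = 3.105700 - (11.024831)/(22.324831) = 2.611862
s_2 = 2.611862: f = 2.324401, f' = 13.624401 → s_3 = 2.611862 - (2.324401)/(13.624401) = 2.441257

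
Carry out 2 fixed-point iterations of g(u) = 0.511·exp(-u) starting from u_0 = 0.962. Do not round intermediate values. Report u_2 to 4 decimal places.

u_1 = g(0.962000) = 0.195267
u_2 = g(0.195267) = 0.420356

0.4204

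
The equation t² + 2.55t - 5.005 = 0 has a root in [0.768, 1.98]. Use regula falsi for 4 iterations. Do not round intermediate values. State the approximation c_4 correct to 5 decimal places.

f(0.768000) = -2.456776, f(1.980000) = 3.964400
step 1: c = 1.231718, f(c) = -0.346992 < 0 → new bracket [1.231718, 1.980000]
step 2: c = 1.291941, f(c) = -0.041437 < 0 → new bracket [1.291941, 1.980000]
step 3: c = 1.299059, f(c) = -0.004847 < 0 → new bracket [1.299059, 1.980000]
step 4: c = 1.299890, f(c) = -0.000565 < 0 → new bracket [1.299890, 1.980000]

1.29989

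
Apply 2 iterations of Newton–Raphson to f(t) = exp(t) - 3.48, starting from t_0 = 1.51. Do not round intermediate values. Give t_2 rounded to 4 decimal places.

1.2475

f'(t) = exp(t)
t_0 = 1.510000: f = 1.046731, f' = 4.526731 → t_1 = 1.510000 - (1.046731)/(4.526731) = 1.278767
t_1 = 1.278767: f = 0.112207, f' = 3.592207 → t_2 = 1.278767 - (0.112207)/(3.592207) = 1.247531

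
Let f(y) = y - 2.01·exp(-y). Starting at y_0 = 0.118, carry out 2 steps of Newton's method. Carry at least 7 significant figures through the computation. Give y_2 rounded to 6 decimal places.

f'(y) = 1 + 2.01·exp(-y)
y_0 = 0.118000: f = -1.668279, f' = 2.786279 → y_1 = 0.118000 - (-1.668279)/(2.786279) = 0.716748
y_1 = 0.716748: f = -0.264811, f' = 1.981559 → y_2 = 0.716748 - (-0.264811)/(1.981559) = 0.850386

0.850386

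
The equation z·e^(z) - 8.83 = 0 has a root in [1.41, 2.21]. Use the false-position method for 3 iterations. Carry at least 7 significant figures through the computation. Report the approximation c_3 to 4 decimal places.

1.6578

f(1.410000) = -3.054703, f(2.210000) = 11.315733
step 1: c = 1.580055, f(c) = -1.158483 < 0 → new bracket [1.580055, 2.210000]
step 2: c = 1.638558, f(c) = -0.395128 < 0 → new bracket [1.638558, 2.210000]
step 3: c = 1.657839, f(c) = -0.129737 < 0 → new bracket [1.657839, 2.210000]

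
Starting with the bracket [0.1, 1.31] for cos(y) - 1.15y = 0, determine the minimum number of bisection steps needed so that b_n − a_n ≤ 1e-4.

14

Initial width b − a = 1.31 − 0.1 = 1.210000.
After n steps the width is (b−a)/2^n; need (b−a)/2^n ≤ 1e-4.
So n ≥ log₂(1.210000/1e-4) = log₂(12100.0000) ≈ 13.5627.
Hence n = 14.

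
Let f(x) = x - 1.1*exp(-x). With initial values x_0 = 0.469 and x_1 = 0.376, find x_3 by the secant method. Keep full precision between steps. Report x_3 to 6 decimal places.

Secant update: x_(k+1) = x_k − f(x_k)·(x_k − x_(k-1))/(f(x_k) − f(x_(k-1))).
f(x_0) = -0.219190, f(x_1) = -0.379263
x_2 = 0.376000 - (-0.379263)·(0.376000 - 0.469000)/(-0.379263 - (-0.219190)) = 0.596347; f(x_2) = -0.009555
x_3 = 0.596347 - (-0.009555)·(0.596347 - 0.376000)/(-0.009555 - (-0.379263)) = 0.602042; f(x_3) = -0.000420

0.602042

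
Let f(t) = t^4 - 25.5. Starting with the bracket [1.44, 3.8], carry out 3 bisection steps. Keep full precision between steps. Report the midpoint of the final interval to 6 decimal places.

f(1.440000) = -21.200183, f(3.800000) = 183.013600 (opposite signs)
step 1: m = 2.620000, f(m) = 21.619987 > 0 → root in [1.440000, 2.620000]
step 2: m = 2.030000, f(m) = -8.518183 < 0 → root in [2.030000, 2.620000]
step 3: m = 2.325000, f(m) = 3.720782 > 0 → root in [2.030000, 2.325000]
Midpoint of [2.030000, 2.325000] = 2.177500

2.177500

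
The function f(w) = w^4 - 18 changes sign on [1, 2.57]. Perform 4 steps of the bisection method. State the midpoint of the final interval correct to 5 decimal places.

2.03031

f(1.000000) = -17.000000, f(2.570000) = 25.624704 (opposite signs)
step 1: m = 1.785000, f(m) = -7.847970 < 0 → root in [1.785000, 2.570000]
step 2: m = 2.177500, f(m) = 4.481882 > 0 → root in [1.785000, 2.177500]
step 3: m = 1.981250, f(m) = -2.591615 < 0 → root in [1.981250, 2.177500]
step 4: m = 2.079375, f(m) = 0.695250 > 0 → root in [1.981250, 2.079375]
Midpoint of [1.981250, 2.079375] = 2.030312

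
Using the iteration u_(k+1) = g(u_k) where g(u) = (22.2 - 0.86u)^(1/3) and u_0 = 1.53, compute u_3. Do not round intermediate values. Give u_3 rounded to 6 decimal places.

u_1 = g(1.530000) = 2.753844
u_2 = g(2.753844) = 2.706782
u_3 = g(2.706782) = 2.708622

2.708622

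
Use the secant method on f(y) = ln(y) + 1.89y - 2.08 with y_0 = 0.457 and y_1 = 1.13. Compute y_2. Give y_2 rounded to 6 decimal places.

1.075005

Secant update: y_(k+1) = y_k − f(y_k)·(y_k − y_(k-1))/(f(y_k) − f(y_(k-1))).
f(y_0) = -1.999342, f(y_1) = 0.177918
y_2 = 1.130000 - (0.177918)·(1.130000 - 0.457000)/(0.177918 - (-1.999342)) = 1.075005; f(y_2) = 0.024085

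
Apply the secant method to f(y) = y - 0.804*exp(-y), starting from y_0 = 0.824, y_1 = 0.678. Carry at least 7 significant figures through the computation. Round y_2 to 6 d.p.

f(y_0) = 0.471307, f(y_1) = 0.269864
y_2 = 0.678000 - (0.269864)·(0.678000 - 0.824000)/(0.269864 - (0.471307)) = 0.482409; f(y_2) = -0.013896

0.482409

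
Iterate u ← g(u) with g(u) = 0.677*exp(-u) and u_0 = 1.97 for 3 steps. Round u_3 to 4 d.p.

u_1 = g(1.970000) = 0.094412
u_2 = g(0.094412) = 0.616007
u_3 = g(0.616007) = 0.365645

0.3656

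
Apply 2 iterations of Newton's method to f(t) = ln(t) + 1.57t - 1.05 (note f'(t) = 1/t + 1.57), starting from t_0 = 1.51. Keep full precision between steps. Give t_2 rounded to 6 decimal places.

Newton update: t ← t − f(t)/f'(t).
t_0 = 1.510000: f = 1.732810, f' = 2.232252 → t_1 = 1.510000 - (1.732810)/(2.232252) = 0.733739
t_1 = 0.733739: f = -0.207631, f' = 2.932882 → t_2 = 0.733739 - (-0.207631)/(2.932882) = 0.804533

0.804533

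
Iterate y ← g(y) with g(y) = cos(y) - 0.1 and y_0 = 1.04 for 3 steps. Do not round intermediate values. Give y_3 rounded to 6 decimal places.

0.583229

y_1 = g(1.040000) = 0.406220
y_2 = g(0.406220) = 0.818621
y_3 = g(0.818621) = 0.583229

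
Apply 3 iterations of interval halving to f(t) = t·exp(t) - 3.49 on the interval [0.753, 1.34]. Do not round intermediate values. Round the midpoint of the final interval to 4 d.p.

f(0.753000) = -1.891110, f(1.340000) = 1.627518 (opposite signs)
step 1: m = 1.046500, f(m) = -0.509917 < 0 → root in [1.046500, 1.340000]
step 2: m = 1.193250, f(m) = 0.445078 > 0 → root in [1.046500, 1.193250]
step 3: m = 1.119875, f(m) = -0.058175 < 0 → root in [1.119875, 1.193250]
Midpoint of [1.119875, 1.193250] = 1.156562

1.1566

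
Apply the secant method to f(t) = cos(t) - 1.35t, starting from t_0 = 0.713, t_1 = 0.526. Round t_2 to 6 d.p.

0.606176

f(t_0) = -0.206147, f(t_1) = 0.154722
t_2 = 0.526000 - (0.154722)·(0.526000 - 0.713000)/(0.154722 - (-0.206147)) = 0.606176; f(t_2) = 0.003495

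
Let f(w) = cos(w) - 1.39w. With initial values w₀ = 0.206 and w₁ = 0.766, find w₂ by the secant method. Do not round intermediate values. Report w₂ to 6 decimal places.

0.580129

f(w_0) = 0.692517, f(w_1) = -0.344051
w_2 = 0.766000 - (-0.344051)·(0.766000 - 0.206000)/(-0.344051 - (0.692517)) = 0.580129; f(w_2) = 0.030014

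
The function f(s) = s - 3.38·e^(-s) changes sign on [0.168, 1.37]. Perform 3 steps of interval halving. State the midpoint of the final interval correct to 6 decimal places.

1.144625

f(0.168000) = -2.689296, f(1.370000) = 0.511118 (opposite signs)
step 1: m = 0.769000, f(m) = -0.797550 < 0 → root in [0.769000, 1.370000]
step 2: m = 1.069500, f(m) = -0.090449 < 0 → root in [1.069500, 1.370000]
step 3: m = 1.219750, f(m) = 0.221623 > 0 → root in [1.069500, 1.219750]
Midpoint of [1.069500, 1.219750] = 1.144625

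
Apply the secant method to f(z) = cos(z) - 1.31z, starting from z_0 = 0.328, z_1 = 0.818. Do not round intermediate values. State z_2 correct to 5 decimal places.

Secant update: z_(k+1) = z_k − f(z_k)·(z_k − z_(k-1))/(f(z_k) − f(z_(k-1))).
f(z_0) = 0.517009, f(z_1) = -0.387898
z_2 = 0.818000 - (-0.387898)·(0.818000 - 0.328000)/(-0.387898 - (0.517009)) = 0.607956; f(z_2) = 0.024394

0.60796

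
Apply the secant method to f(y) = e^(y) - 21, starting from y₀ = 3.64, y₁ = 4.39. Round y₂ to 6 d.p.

f(y_0) = 17.091837, f(y_1) = 59.640419
y_2 = 4.390000 - (59.640419)·(4.390000 - 3.640000)/(59.640419 - (17.091837)) = 3.338724; f(y_2) = 7.183135

3.338724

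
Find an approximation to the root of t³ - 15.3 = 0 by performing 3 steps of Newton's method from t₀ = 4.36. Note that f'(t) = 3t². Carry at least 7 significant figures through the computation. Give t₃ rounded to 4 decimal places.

t_0 = 4.360000: f = 67.581856, f' = 57.028800 → t_1 = 4.360000 - (67.581856)/(57.028800) = 3.174952
t_1 = 3.174952: f = 16.704538, f' = 30.240964 → t_2 = 3.174952 - (16.704538)/(30.240964) = 2.622571
t_2 = 2.622571: f = 2.737726, f' = 20.633636 → t_3 = 2.622571 - (2.737726)/(20.633636) = 2.489888

2.4899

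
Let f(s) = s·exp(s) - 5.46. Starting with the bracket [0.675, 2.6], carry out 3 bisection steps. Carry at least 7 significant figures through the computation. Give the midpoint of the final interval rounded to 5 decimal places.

f(0.675000) = -4.134278, f(2.600000) = 29.545719 (opposite signs)
step 1: m = 1.637500, f(m) = 2.960512 > 0 → root in [0.675000, 1.637500]
step 2: m = 1.156250, f(m) = -1.785445 < 0 → root in [1.156250, 1.637500]
step 3: m = 1.396875, f(m) = 0.186933 > 0 → root in [1.156250, 1.396875]
Midpoint of [1.156250, 1.396875] = 1.276563

1.27656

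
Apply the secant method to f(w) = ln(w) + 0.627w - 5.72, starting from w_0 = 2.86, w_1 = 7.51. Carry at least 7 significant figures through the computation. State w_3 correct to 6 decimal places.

6.208398

f(w_0) = -2.875958, f(w_1) = 1.005005
w_2 = 7.510000 - (1.005005)·(7.510000 - 2.860000)/(1.005005 - (-2.875958)) = 6.305847; f(w_2) = 0.075243
w_3 = 6.305847 - (0.075243)·(6.305847 - 7.510000)/(0.075243 - (1.005005)) = 6.208398; f(w_3) = -0.001432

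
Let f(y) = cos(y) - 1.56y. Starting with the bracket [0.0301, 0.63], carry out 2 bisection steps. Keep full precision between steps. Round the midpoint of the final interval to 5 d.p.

f(0.030100) = 0.952591, f(0.630000) = -0.174772 (opposite signs)
step 1: m = 0.330050, f(m) = 0.431148 > 0 → root in [0.330050, 0.630000]
step 2: m = 0.480025, f(m) = 0.138144 > 0 → root in [0.480025, 0.630000]
Midpoint of [0.480025, 0.630000] = 0.555013

0.55501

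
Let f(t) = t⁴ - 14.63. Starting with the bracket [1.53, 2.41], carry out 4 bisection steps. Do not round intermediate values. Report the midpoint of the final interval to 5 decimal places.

f(1.530000) = -9.150187, f(2.410000) = 19.104026 (opposite signs)
step 1: m = 1.970000, f(m) = 0.431385 > 0 → root in [1.530000, 1.970000]
step 2: m = 1.750000, f(m) = -5.251094 < 0 → root in [1.750000, 1.970000]
step 3: m = 1.860000, f(m) = -2.661168 < 0 → root in [1.860000, 1.970000]
step 4: m = 1.915000, f(m) = -1.181461 < 0 → root in [1.915000, 1.970000]
Midpoint of [1.915000, 1.970000] = 1.942500

1.94250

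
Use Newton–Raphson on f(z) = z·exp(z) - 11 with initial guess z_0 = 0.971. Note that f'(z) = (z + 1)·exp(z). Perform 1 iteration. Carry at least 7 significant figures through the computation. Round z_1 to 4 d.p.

2.5919

z_0 = 0.971000: f = -8.435993, f' = 5.204591 → z_1 = 0.971000 - (-8.435993)/(5.204591) = 2.591875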